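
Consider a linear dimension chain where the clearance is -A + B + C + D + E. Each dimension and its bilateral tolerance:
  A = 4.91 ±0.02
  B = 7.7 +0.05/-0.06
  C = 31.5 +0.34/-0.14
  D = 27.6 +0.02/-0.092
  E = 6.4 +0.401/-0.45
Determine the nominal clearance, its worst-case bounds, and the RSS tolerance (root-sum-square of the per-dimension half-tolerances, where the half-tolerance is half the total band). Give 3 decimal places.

nominal=68.290 wc=[67.528,69.121] rss=0.495

Stack each dimension's contribution:
  -A: nom -4.910 → Σnom=-4.910; wc +0.020/-0.020 → slack +0.020/-0.020; half-tol=0.020, Σhalf²=0.000400
  +B: nom +7.700 → Σnom=2.790; wc +0.050/-0.060 → slack +0.070/-0.080; half-tol=0.055, Σhalf²=0.003425
  +C: nom +31.500 → Σnom=34.290; wc +0.340/-0.140 → slack +0.410/-0.220; half-tol=0.240, Σhalf²=0.061025
  +D: nom +27.600 → Σnom=61.890; wc +0.020/-0.092 → slack +0.430/-0.312; half-tol=0.056, Σhalf²=0.064161
  +E: nom +6.400 → Σnom=68.290; wc +0.401/-0.450 → slack +0.831/-0.762; half-tol=0.425, Σhalf²=0.245211
Nominal = 68.290. Worst-case = [68.290 - 0.762, 68.290 + 0.831] = [67.528, 69.121]. RSS = √0.245211 = 0.495.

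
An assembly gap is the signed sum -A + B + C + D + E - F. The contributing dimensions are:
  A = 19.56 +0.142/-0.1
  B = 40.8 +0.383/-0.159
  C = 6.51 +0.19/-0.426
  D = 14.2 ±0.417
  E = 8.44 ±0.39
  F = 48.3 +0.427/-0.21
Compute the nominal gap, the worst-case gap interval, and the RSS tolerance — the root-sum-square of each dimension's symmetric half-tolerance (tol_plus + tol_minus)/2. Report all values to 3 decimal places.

Stack each dimension's contribution:
  -A: nom -19.560 → Σnom=-19.560; wc +0.100/-0.142 → slack +0.100/-0.142; half-tol=0.121, Σhalf²=0.014641
  +B: nom +40.800 → Σnom=21.240; wc +0.383/-0.159 → slack +0.483/-0.301; half-tol=0.271, Σhalf²=0.088082
  +C: nom +6.510 → Σnom=27.750; wc +0.190/-0.426 → slack +0.673/-0.727; half-tol=0.308, Σhalf²=0.182946
  +D: nom +14.200 → Σnom=41.950; wc +0.417/-0.417 → slack +1.090/-1.144; half-tol=0.417, Σhalf²=0.356835
  +E: nom +8.440 → Σnom=50.390; wc +0.390/-0.390 → slack +1.480/-1.534; half-tol=0.390, Σhalf²=0.508935
  -F: nom -48.300 → Σnom=2.090; wc +0.210/-0.427 → slack +1.690/-1.961; half-tol=0.319, Σhalf²=0.610377
Nominal = 2.090. Worst-case = [2.090 - 1.961, 2.090 + 1.690] = [0.129, 3.780]. RSS = √0.610377 = 0.781.

nominal=2.090 wc=[0.129,3.780] rss=0.781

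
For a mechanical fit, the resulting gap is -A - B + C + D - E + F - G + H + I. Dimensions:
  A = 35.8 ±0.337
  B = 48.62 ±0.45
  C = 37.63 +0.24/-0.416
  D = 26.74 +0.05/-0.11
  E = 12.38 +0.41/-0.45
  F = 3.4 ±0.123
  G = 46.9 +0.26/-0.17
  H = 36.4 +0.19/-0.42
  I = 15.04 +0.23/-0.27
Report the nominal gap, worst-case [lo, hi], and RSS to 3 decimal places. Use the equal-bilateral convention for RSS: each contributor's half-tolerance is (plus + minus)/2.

Stack each dimension's contribution:
  -A: nom -35.800 → Σnom=-35.800; wc +0.337/-0.337 → slack +0.337/-0.337; half-tol=0.337, Σhalf²=0.113569
  -B: nom -48.620 → Σnom=-84.420; wc +0.450/-0.450 → slack +0.787/-0.787; half-tol=0.450, Σhalf²=0.316069
  +C: nom +37.630 → Σnom=-46.790; wc +0.240/-0.416 → slack +1.027/-1.203; half-tol=0.328, Σhalf²=0.423653
  +D: nom +26.740 → Σnom=-20.050; wc +0.050/-0.110 → slack +1.077/-1.313; half-tol=0.080, Σhalf²=0.430053
  -E: nom -12.380 → Σnom=-32.430; wc +0.450/-0.410 → slack +1.527/-1.723; half-tol=0.430, Σhalf²=0.614953
  +F: nom +3.400 → Σnom=-29.030; wc +0.123/-0.123 → slack +1.650/-1.846; half-tol=0.123, Σhalf²=0.630082
  -G: nom -46.900 → Σnom=-75.930; wc +0.170/-0.260 → slack +1.820/-2.106; half-tol=0.215, Σhalf²=0.676307
  +H: nom +36.400 → Σnom=-39.530; wc +0.190/-0.420 → slack +2.010/-2.526; half-tol=0.305, Σhalf²=0.769332
  +I: nom +15.040 → Σnom=-24.490; wc +0.230/-0.270 → slack +2.240/-2.796; half-tol=0.250, Σhalf²=0.831832
Nominal = -24.490. Worst-case = [-24.490 - 2.796, -24.490 + 2.240] = [-27.286, -22.250]. RSS = √0.831832 = 0.912.

nominal=-24.490 wc=[-27.286,-22.250] rss=0.912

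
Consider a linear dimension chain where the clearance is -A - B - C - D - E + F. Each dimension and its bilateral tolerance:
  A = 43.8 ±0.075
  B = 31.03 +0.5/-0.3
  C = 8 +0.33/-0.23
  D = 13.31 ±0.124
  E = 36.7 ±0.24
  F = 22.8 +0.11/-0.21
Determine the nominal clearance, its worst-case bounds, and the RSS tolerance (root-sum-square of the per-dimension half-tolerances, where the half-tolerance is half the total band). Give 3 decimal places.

Stack each dimension's contribution:
  -A: nom -43.800 → Σnom=-43.800; wc +0.075/-0.075 → slack +0.075/-0.075; half-tol=0.075, Σhalf²=0.005625
  -B: nom -31.030 → Σnom=-74.830; wc +0.300/-0.500 → slack +0.375/-0.575; half-tol=0.400, Σhalf²=0.165625
  -C: nom -8.000 → Σnom=-82.830; wc +0.230/-0.330 → slack +0.605/-0.905; half-tol=0.280, Σhalf²=0.244025
  -D: nom -13.310 → Σnom=-96.140; wc +0.124/-0.124 → slack +0.729/-1.029; half-tol=0.124, Σhalf²=0.259401
  -E: nom -36.700 → Σnom=-132.840; wc +0.240/-0.240 → slack +0.969/-1.269; half-tol=0.240, Σhalf²=0.317001
  +F: nom +22.800 → Σnom=-110.040; wc +0.110/-0.210 → slack +1.079/-1.479; half-tol=0.160, Σhalf²=0.342601
Nominal = -110.040. Worst-case = [-110.040 - 1.479, -110.040 + 1.079] = [-111.519, -108.961]. RSS = √0.342601 = 0.585.

nominal=-110.040 wc=[-111.519,-108.961] rss=0.585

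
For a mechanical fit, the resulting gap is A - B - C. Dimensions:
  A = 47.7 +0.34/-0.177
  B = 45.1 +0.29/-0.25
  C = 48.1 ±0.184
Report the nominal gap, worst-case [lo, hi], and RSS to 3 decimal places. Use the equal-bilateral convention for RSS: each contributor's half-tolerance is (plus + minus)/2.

Stack each dimension's contribution:
  +A: nom +47.700 → Σnom=47.700; wc +0.340/-0.177 → slack +0.340/-0.177; half-tol=0.259, Σhalf²=0.066822
  -B: nom -45.100 → Σnom=2.600; wc +0.250/-0.290 → slack +0.590/-0.467; half-tol=0.270, Σhalf²=0.139722
  -C: nom -48.100 → Σnom=-45.500; wc +0.184/-0.184 → slack +0.774/-0.651; half-tol=0.184, Σhalf²=0.173578
Nominal = -45.500. Worst-case = [-45.500 - 0.651, -45.500 + 0.774] = [-46.151, -44.726]. RSS = √0.173578 = 0.417.

nominal=-45.500 wc=[-46.151,-44.726] rss=0.417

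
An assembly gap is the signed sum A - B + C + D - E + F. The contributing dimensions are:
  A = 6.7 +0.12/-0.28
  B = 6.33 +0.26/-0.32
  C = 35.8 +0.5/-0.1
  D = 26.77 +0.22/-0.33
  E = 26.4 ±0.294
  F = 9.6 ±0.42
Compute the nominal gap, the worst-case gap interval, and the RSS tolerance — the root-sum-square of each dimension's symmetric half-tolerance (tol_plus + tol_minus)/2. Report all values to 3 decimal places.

nominal=46.140 wc=[44.456,48.014] rss=0.743

Stack each dimension's contribution:
  +A: nom +6.700 → Σnom=6.700; wc +0.120/-0.280 → slack +0.120/-0.280; half-tol=0.200, Σhalf²=0.040000
  -B: nom -6.330 → Σnom=0.370; wc +0.320/-0.260 → slack +0.440/-0.540; half-tol=0.290, Σhalf²=0.124100
  +C: nom +35.800 → Σnom=36.170; wc +0.500/-0.100 → slack +0.940/-0.640; half-tol=0.300, Σhalf²=0.214100
  +D: nom +26.770 → Σnom=62.940; wc +0.220/-0.330 → slack +1.160/-0.970; half-tol=0.275, Σhalf²=0.289725
  -E: nom -26.400 → Σnom=36.540; wc +0.294/-0.294 → slack +1.454/-1.264; half-tol=0.294, Σhalf²=0.376161
  +F: nom +9.600 → Σnom=46.140; wc +0.420/-0.420 → slack +1.874/-1.684; half-tol=0.420, Σhalf²=0.552561
Nominal = 46.140. Worst-case = [46.140 - 1.684, 46.140 + 1.874] = [44.456, 48.014]. RSS = √0.552561 = 0.743.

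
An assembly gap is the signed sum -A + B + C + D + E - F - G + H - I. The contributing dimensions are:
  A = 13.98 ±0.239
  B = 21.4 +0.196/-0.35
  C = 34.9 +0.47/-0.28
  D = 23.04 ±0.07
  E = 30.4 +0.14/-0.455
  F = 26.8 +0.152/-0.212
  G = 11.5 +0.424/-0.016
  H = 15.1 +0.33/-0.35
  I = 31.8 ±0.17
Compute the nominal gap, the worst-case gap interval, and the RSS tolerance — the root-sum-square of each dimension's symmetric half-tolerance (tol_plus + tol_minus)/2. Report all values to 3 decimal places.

nominal=40.760 wc=[38.270,42.603] rss=0.769

Stack each dimension's contribution:
  -A: nom -13.980 → Σnom=-13.980; wc +0.239/-0.239 → slack +0.239/-0.239; half-tol=0.239, Σhalf²=0.057121
  +B: nom +21.400 → Σnom=7.420; wc +0.196/-0.350 → slack +0.435/-0.589; half-tol=0.273, Σhalf²=0.131650
  +C: nom +34.900 → Σnom=42.320; wc +0.470/-0.280 → slack +0.905/-0.869; half-tol=0.375, Σhalf²=0.272275
  +D: nom +23.040 → Σnom=65.360; wc +0.070/-0.070 → slack +0.975/-0.939; half-tol=0.070, Σhalf²=0.277175
  +E: nom +30.400 → Σnom=95.760; wc +0.140/-0.455 → slack +1.115/-1.394; half-tol=0.297, Σhalf²=0.365681
  -F: nom -26.800 → Σnom=68.960; wc +0.212/-0.152 → slack +1.327/-1.546; half-tol=0.182, Σhalf²=0.398805
  -G: nom -11.500 → Σnom=57.460; wc +0.016/-0.424 → slack +1.343/-1.970; half-tol=0.220, Σhalf²=0.447205
  +H: nom +15.100 → Σnom=72.560; wc +0.330/-0.350 → slack +1.673/-2.320; half-tol=0.340, Σhalf²=0.562805
  -I: nom -31.800 → Σnom=40.760; wc +0.170/-0.170 → slack +1.843/-2.490; half-tol=0.170, Σhalf²=0.591705
Nominal = 40.760. Worst-case = [40.760 - 2.490, 40.760 + 1.843] = [38.270, 42.603]. RSS = √0.591705 = 0.769.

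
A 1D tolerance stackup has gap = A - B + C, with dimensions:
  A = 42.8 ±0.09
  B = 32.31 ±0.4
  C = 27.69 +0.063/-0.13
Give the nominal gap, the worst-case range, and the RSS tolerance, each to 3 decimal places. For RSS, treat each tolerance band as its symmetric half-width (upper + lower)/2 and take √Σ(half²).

Stack each dimension's contribution:
  +A: nom +42.800 → Σnom=42.800; wc +0.090/-0.090 → slack +0.090/-0.090; half-tol=0.090, Σhalf²=0.008100
  -B: nom -32.310 → Σnom=10.490; wc +0.400/-0.400 → slack +0.490/-0.490; half-tol=0.400, Σhalf²=0.168100
  +C: nom +27.690 → Σnom=38.180; wc +0.063/-0.130 → slack +0.553/-0.620; half-tol=0.097, Σhalf²=0.177412
Nominal = 38.180. Worst-case = [38.180 - 0.620, 38.180 + 0.553] = [37.560, 38.733]. RSS = √0.177412 = 0.421.

nominal=38.180 wc=[37.560,38.733] rss=0.421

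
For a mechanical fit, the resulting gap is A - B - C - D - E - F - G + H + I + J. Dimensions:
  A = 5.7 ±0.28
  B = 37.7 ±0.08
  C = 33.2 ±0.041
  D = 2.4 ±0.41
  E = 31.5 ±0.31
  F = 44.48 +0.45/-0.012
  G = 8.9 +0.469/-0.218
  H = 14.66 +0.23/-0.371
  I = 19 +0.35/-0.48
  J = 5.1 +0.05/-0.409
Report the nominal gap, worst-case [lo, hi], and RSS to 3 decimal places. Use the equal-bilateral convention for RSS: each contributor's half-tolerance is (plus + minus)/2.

Stack each dimension's contribution:
  +A: nom +5.700 → Σnom=5.700; wc +0.280/-0.280 → slack +0.280/-0.280; half-tol=0.280, Σhalf²=0.078400
  -B: nom -37.700 → Σnom=-32.000; wc +0.080/-0.080 → slack +0.360/-0.360; half-tol=0.080, Σhalf²=0.084800
  -C: nom -33.200 → Σnom=-65.200; wc +0.041/-0.041 → slack +0.401/-0.401; half-tol=0.041, Σhalf²=0.086481
  -D: nom -2.400 → Σnom=-67.600; wc +0.410/-0.410 → slack +0.811/-0.811; half-tol=0.410, Σhalf²=0.254581
  -E: nom -31.500 → Σnom=-99.100; wc +0.310/-0.310 → slack +1.121/-1.121; half-tol=0.310, Σhalf²=0.350681
  -F: nom -44.480 → Σnom=-143.580; wc +0.012/-0.450 → slack +1.133/-1.571; half-tol=0.231, Σhalf²=0.404042
  -G: nom -8.900 → Σnom=-152.480; wc +0.218/-0.469 → slack +1.351/-2.040; half-tol=0.343, Σhalf²=0.522034
  +H: nom +14.660 → Σnom=-137.820; wc +0.230/-0.371 → slack +1.581/-2.411; half-tol=0.300, Σhalf²=0.612335
  +I: nom +19.000 → Σnom=-118.820; wc +0.350/-0.480 → slack +1.931/-2.891; half-tol=0.415, Σhalf²=0.784559
  +J: nom +5.100 → Σnom=-113.720; wc +0.050/-0.409 → slack +1.981/-3.300; half-tol=0.229, Σhalf²=0.837230
Nominal = -113.720. Worst-case = [-113.720 - 3.300, -113.720 + 1.981] = [-117.020, -111.739]. RSS = √0.837230 = 0.915.

nominal=-113.720 wc=[-117.020,-111.739] rss=0.915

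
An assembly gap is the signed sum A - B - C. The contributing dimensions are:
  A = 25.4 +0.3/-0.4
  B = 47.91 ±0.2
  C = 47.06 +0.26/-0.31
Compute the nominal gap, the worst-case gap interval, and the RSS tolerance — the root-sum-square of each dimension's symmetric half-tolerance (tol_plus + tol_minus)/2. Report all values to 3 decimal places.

Stack each dimension's contribution:
  +A: nom +25.400 → Σnom=25.400; wc +0.300/-0.400 → slack +0.300/-0.400; half-tol=0.350, Σhalf²=0.122500
  -B: nom -47.910 → Σnom=-22.510; wc +0.200/-0.200 → slack +0.500/-0.600; half-tol=0.200, Σhalf²=0.162500
  -C: nom -47.060 → Σnom=-69.570; wc +0.310/-0.260 → slack +0.810/-0.860; half-tol=0.285, Σhalf²=0.243725
Nominal = -69.570. Worst-case = [-69.570 - 0.860, -69.570 + 0.810] = [-70.430, -68.760]. RSS = √0.243725 = 0.494.

nominal=-69.570 wc=[-70.430,-68.760] rss=0.494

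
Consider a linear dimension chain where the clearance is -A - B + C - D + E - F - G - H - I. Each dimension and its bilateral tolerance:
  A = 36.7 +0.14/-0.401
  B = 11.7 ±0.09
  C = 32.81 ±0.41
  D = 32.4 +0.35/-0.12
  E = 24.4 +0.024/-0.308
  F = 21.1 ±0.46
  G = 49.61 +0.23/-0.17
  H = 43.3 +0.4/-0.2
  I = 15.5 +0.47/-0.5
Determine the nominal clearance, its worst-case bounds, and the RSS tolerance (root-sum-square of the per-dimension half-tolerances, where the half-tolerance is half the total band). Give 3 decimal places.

nominal=-153.100 wc=[-155.958,-150.725] rss=0.953

Stack each dimension's contribution:
  -A: nom -36.700 → Σnom=-36.700; wc +0.401/-0.140 → slack +0.401/-0.140; half-tol=0.271, Σhalf²=0.073170
  -B: nom -11.700 → Σnom=-48.400; wc +0.090/-0.090 → slack +0.491/-0.230; half-tol=0.090, Σhalf²=0.081270
  +C: nom +32.810 → Σnom=-15.590; wc +0.410/-0.410 → slack +0.901/-0.640; half-tol=0.410, Σhalf²=0.249370
  -D: nom -32.400 → Σnom=-47.990; wc +0.120/-0.350 → slack +1.021/-0.990; half-tol=0.235, Σhalf²=0.304595
  +E: nom +24.400 → Σnom=-23.590; wc +0.024/-0.308 → slack +1.045/-1.298; half-tol=0.166, Σhalf²=0.332151
  -F: nom -21.100 → Σnom=-44.690; wc +0.460/-0.460 → slack +1.505/-1.758; half-tol=0.460, Σhalf²=0.543751
  -G: nom -49.610 → Σnom=-94.300; wc +0.170/-0.230 → slack +1.675/-1.988; half-tol=0.200, Σhalf²=0.583751
  -H: nom -43.300 → Σnom=-137.600; wc +0.200/-0.400 → slack +1.875/-2.388; half-tol=0.300, Σhalf²=0.673751
  -I: nom -15.500 → Σnom=-153.100; wc +0.500/-0.470 → slack +2.375/-2.858; half-tol=0.485, Σhalf²=0.908976
Nominal = -153.100. Worst-case = [-153.100 - 2.858, -153.100 + 2.375] = [-155.958, -150.725]. RSS = √0.908976 = 0.953.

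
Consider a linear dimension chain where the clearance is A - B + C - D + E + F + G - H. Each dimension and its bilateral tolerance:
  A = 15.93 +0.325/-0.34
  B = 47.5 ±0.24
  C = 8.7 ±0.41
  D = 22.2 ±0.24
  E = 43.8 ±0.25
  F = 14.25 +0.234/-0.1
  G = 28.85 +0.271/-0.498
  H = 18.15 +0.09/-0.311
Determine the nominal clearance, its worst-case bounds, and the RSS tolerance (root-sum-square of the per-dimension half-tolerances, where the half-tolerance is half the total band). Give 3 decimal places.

nominal=23.680 wc=[21.512,25.961] rss=0.820

Stack each dimension's contribution:
  +A: nom +15.930 → Σnom=15.930; wc +0.325/-0.340 → slack +0.325/-0.340; half-tol=0.333, Σhalf²=0.110556
  -B: nom -47.500 → Σnom=-31.570; wc +0.240/-0.240 → slack +0.565/-0.580; half-tol=0.240, Σhalf²=0.168156
  +C: nom +8.700 → Σnom=-22.870; wc +0.410/-0.410 → slack +0.975/-0.990; half-tol=0.410, Σhalf²=0.336256
  -D: nom -22.200 → Σnom=-45.070; wc +0.240/-0.240 → slack +1.215/-1.230; half-tol=0.240, Σhalf²=0.393856
  +E: nom +43.800 → Σnom=-1.270; wc +0.250/-0.250 → slack +1.465/-1.480; half-tol=0.250, Σhalf²=0.456356
  +F: nom +14.250 → Σnom=12.980; wc +0.234/-0.100 → slack +1.699/-1.580; half-tol=0.167, Σhalf²=0.484245
  +G: nom +28.850 → Σnom=41.830; wc +0.271/-0.498 → slack +1.970/-2.078; half-tol=0.385, Σhalf²=0.632085
  -H: nom -18.150 → Σnom=23.680; wc +0.311/-0.090 → slack +2.281/-2.168; half-tol=0.201, Σhalf²=0.672286
Nominal = 23.680. Worst-case = [23.680 - 2.168, 23.680 + 2.281] = [21.512, 25.961]. RSS = √0.672286 = 0.820.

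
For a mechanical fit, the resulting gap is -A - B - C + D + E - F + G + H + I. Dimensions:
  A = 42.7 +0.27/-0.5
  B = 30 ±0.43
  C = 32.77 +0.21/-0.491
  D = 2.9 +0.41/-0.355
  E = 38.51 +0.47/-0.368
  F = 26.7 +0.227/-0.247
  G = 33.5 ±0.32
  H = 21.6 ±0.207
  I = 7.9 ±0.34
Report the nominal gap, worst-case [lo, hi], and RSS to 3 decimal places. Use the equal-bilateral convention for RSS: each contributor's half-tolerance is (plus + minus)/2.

Stack each dimension's contribution:
  -A: nom -42.700 → Σnom=-42.700; wc +0.500/-0.270 → slack +0.500/-0.270; half-tol=0.385, Σhalf²=0.148225
  -B: nom -30.000 → Σnom=-72.700; wc +0.430/-0.430 → slack +0.930/-0.700; half-tol=0.430, Σhalf²=0.333125
  -C: nom -32.770 → Σnom=-105.470; wc +0.491/-0.210 → slack +1.421/-0.910; half-tol=0.350, Σhalf²=0.455975
  +D: nom +2.900 → Σnom=-102.570; wc +0.410/-0.355 → slack +1.831/-1.265; half-tol=0.382, Σhalf²=0.602281
  +E: nom +38.510 → Σnom=-64.060; wc +0.470/-0.368 → slack +2.301/-1.633; half-tol=0.419, Σhalf²=0.777842
  -F: nom -26.700 → Σnom=-90.760; wc +0.247/-0.227 → slack +2.548/-1.860; half-tol=0.237, Σhalf²=0.834011
  +G: nom +33.500 → Σnom=-57.260; wc +0.320/-0.320 → slack +2.868/-2.180; half-tol=0.320, Σhalf²=0.936411
  +H: nom +21.600 → Σnom=-35.660; wc +0.207/-0.207 → slack +3.075/-2.387; half-tol=0.207, Σhalf²=0.979260
  +I: nom +7.900 → Σnom=-27.760; wc +0.340/-0.340 → slack +3.415/-2.727; half-tol=0.340, Σhalf²=1.094861
Nominal = -27.760. Worst-case = [-27.760 - 2.727, -27.760 + 3.415] = [-30.487, -24.345]. RSS = √1.094861 = 1.046.

nominal=-27.760 wc=[-30.487,-24.345] rss=1.046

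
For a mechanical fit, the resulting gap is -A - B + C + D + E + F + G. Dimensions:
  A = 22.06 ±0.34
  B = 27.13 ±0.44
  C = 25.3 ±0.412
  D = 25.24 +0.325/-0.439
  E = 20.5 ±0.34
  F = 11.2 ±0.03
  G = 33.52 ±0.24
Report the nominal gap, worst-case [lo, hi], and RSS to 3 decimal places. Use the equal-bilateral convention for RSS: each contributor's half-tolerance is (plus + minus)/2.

nominal=66.570 wc=[64.329,68.697] rss=0.894

Stack each dimension's contribution:
  -A: nom -22.060 → Σnom=-22.060; wc +0.340/-0.340 → slack +0.340/-0.340; half-tol=0.340, Σhalf²=0.115600
  -B: nom -27.130 → Σnom=-49.190; wc +0.440/-0.440 → slack +0.780/-0.780; half-tol=0.440, Σhalf²=0.309200
  +C: nom +25.300 → Σnom=-23.890; wc +0.412/-0.412 → slack +1.192/-1.192; half-tol=0.412, Σhalf²=0.478944
  +D: nom +25.240 → Σnom=1.350; wc +0.325/-0.439 → slack +1.517/-1.631; half-tol=0.382, Σhalf²=0.624868
  +E: nom +20.500 → Σnom=21.850; wc +0.340/-0.340 → slack +1.857/-1.971; half-tol=0.340, Σhalf²=0.740468
  +F: nom +11.200 → Σnom=33.050; wc +0.030/-0.030 → slack +1.887/-2.001; half-tol=0.030, Σhalf²=0.741368
  +G: nom +33.520 → Σnom=66.570; wc +0.240/-0.240 → slack +2.127/-2.241; half-tol=0.240, Σhalf²=0.798968
Nominal = 66.570. Worst-case = [66.570 - 2.241, 66.570 + 2.127] = [64.329, 68.697]. RSS = √0.798968 = 0.894.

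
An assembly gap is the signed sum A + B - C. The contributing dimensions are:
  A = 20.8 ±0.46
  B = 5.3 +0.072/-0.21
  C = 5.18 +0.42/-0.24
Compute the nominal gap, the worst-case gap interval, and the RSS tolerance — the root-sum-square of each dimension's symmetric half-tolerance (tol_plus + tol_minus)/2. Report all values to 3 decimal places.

nominal=20.920 wc=[19.830,21.692] rss=0.583

Stack each dimension's contribution:
  +A: nom +20.800 → Σnom=20.800; wc +0.460/-0.460 → slack +0.460/-0.460; half-tol=0.460, Σhalf²=0.211600
  +B: nom +5.300 → Σnom=26.100; wc +0.072/-0.210 → slack +0.532/-0.670; half-tol=0.141, Σhalf²=0.231481
  -C: nom -5.180 → Σnom=20.920; wc +0.240/-0.420 → slack +0.772/-1.090; half-tol=0.330, Σhalf²=0.340381
Nominal = 20.920. Worst-case = [20.920 - 1.090, 20.920 + 0.772] = [19.830, 21.692]. RSS = √0.340381 = 0.583.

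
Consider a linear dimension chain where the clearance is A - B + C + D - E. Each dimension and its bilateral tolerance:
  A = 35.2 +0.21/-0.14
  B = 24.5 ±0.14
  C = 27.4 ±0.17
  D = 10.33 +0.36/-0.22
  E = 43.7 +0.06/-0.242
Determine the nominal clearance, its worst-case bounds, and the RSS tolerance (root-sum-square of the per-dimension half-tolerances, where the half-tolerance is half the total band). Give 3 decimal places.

nominal=4.730 wc=[4.000,5.852] rss=0.431

Stack each dimension's contribution:
  +A: nom +35.200 → Σnom=35.200; wc +0.210/-0.140 → slack +0.210/-0.140; half-tol=0.175, Σhalf²=0.030625
  -B: nom -24.500 → Σnom=10.700; wc +0.140/-0.140 → slack +0.350/-0.280; half-tol=0.140, Σhalf²=0.050225
  +C: nom +27.400 → Σnom=38.100; wc +0.170/-0.170 → slack +0.520/-0.450; half-tol=0.170, Σhalf²=0.079125
  +D: nom +10.330 → Σnom=48.430; wc +0.360/-0.220 → slack +0.880/-0.670; half-tol=0.290, Σhalf²=0.163225
  -E: nom -43.700 → Σnom=4.730; wc +0.242/-0.060 → slack +1.122/-0.730; half-tol=0.151, Σhalf²=0.186026
Nominal = 4.730. Worst-case = [4.730 - 0.730, 4.730 + 1.122] = [4.000, 5.852]. RSS = √0.186026 = 0.431.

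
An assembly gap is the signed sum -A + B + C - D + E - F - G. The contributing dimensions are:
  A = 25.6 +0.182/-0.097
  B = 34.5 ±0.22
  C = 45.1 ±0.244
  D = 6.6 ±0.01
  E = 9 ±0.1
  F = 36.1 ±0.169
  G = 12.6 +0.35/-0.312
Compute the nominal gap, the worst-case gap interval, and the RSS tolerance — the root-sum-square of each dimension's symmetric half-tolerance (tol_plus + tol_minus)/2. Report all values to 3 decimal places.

nominal=7.700 wc=[6.425,8.852] rss=0.525

Stack each dimension's contribution:
  -A: nom -25.600 → Σnom=-25.600; wc +0.097/-0.182 → slack +0.097/-0.182; half-tol=0.140, Σhalf²=0.019460
  +B: nom +34.500 → Σnom=8.900; wc +0.220/-0.220 → slack +0.317/-0.402; half-tol=0.220, Σhalf²=0.067860
  +C: nom +45.100 → Σnom=54.000; wc +0.244/-0.244 → slack +0.561/-0.646; half-tol=0.244, Σhalf²=0.127396
  -D: nom -6.600 → Σnom=47.400; wc +0.010/-0.010 → slack +0.571/-0.656; half-tol=0.010, Σhalf²=0.127496
  +E: nom +9.000 → Σnom=56.400; wc +0.100/-0.100 → slack +0.671/-0.756; half-tol=0.100, Σhalf²=0.137496
  -F: nom -36.100 → Σnom=20.300; wc +0.169/-0.169 → slack +0.840/-0.925; half-tol=0.169, Σhalf²=0.166057
  -G: nom -12.600 → Σnom=7.700; wc +0.312/-0.350 → slack +1.152/-1.275; half-tol=0.331, Σhalf²=0.275618
Nominal = 7.700. Worst-case = [7.700 - 1.275, 7.700 + 1.152] = [6.425, 8.852]. RSS = √0.275618 = 0.525.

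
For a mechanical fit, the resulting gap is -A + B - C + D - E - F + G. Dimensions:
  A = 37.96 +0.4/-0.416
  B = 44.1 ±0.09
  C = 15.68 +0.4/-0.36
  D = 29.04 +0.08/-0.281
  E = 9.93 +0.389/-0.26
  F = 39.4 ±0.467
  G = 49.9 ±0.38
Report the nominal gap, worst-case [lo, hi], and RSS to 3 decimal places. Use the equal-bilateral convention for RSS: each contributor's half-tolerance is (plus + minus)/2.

nominal=20.070 wc=[17.663,22.123] rss=0.905

Stack each dimension's contribution:
  -A: nom -37.960 → Σnom=-37.960; wc +0.416/-0.400 → slack +0.416/-0.400; half-tol=0.408, Σhalf²=0.166464
  +B: nom +44.100 → Σnom=6.140; wc +0.090/-0.090 → slack +0.506/-0.490; half-tol=0.090, Σhalf²=0.174564
  -C: nom -15.680 → Σnom=-9.540; wc +0.360/-0.400 → slack +0.866/-0.890; half-tol=0.380, Σhalf²=0.318964
  +D: nom +29.040 → Σnom=19.500; wc +0.080/-0.281 → slack +0.946/-1.171; half-tol=0.181, Σhalf²=0.351544
  -E: nom -9.930 → Σnom=9.570; wc +0.260/-0.389 → slack +1.206/-1.560; half-tol=0.325, Σhalf²=0.456844
  -F: nom -39.400 → Σnom=-29.830; wc +0.467/-0.467 → slack +1.673/-2.027; half-tol=0.467, Σhalf²=0.674934
  +G: nom +49.900 → Σnom=20.070; wc +0.380/-0.380 → slack +2.053/-2.407; half-tol=0.380, Σhalf²=0.819334
Nominal = 20.070. Worst-case = [20.070 - 2.407, 20.070 + 2.053] = [17.663, 22.123]. RSS = √0.819334 = 0.905.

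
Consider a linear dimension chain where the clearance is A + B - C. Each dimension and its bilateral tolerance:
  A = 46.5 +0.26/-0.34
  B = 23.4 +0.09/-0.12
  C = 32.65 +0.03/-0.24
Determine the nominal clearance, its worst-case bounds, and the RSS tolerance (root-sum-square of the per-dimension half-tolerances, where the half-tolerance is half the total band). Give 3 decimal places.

nominal=37.250 wc=[36.760,37.840] rss=0.345

Stack each dimension's contribution:
  +A: nom +46.500 → Σnom=46.500; wc +0.260/-0.340 → slack +0.260/-0.340; half-tol=0.300, Σhalf²=0.090000
  +B: nom +23.400 → Σnom=69.900; wc +0.090/-0.120 → slack +0.350/-0.460; half-tol=0.105, Σhalf²=0.101025
  -C: nom -32.650 → Σnom=37.250; wc +0.240/-0.030 → slack +0.590/-0.490; half-tol=0.135, Σhalf²=0.119250
Nominal = 37.250. Worst-case = [37.250 - 0.490, 37.250 + 0.590] = [36.760, 37.840]. RSS = √0.119250 = 0.345.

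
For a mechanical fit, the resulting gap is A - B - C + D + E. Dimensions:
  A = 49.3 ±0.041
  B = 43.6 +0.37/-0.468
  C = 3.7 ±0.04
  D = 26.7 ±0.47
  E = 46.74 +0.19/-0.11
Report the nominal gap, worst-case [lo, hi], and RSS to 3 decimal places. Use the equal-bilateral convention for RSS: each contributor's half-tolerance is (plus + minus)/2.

Stack each dimension's contribution:
  +A: nom +49.300 → Σnom=49.300; wc +0.041/-0.041 → slack +0.041/-0.041; half-tol=0.041, Σhalf²=0.001681
  -B: nom -43.600 → Σnom=5.700; wc +0.468/-0.370 → slack +0.509/-0.411; half-tol=0.419, Σhalf²=0.177242
  -C: nom -3.700 → Σnom=2.000; wc +0.040/-0.040 → slack +0.549/-0.451; half-tol=0.040, Σhalf²=0.178842
  +D: nom +26.700 → Σnom=28.700; wc +0.470/-0.470 → slack +1.019/-0.921; half-tol=0.470, Σhalf²=0.399742
  +E: nom +46.740 → Σnom=75.440; wc +0.190/-0.110 → slack +1.209/-1.031; half-tol=0.150, Σhalf²=0.422242
Nominal = 75.440. Worst-case = [75.440 - 1.031, 75.440 + 1.209] = [74.409, 76.649]. RSS = √0.422242 = 0.650.

nominal=75.440 wc=[74.409,76.649] rss=0.650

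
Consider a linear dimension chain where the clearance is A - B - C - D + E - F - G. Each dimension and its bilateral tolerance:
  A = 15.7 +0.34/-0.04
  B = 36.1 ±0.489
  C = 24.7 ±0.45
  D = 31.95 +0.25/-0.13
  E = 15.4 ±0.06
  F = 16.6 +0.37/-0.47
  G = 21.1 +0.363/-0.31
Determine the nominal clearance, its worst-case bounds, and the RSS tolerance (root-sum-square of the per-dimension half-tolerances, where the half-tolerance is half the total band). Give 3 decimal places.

Stack each dimension's contribution:
  +A: nom +15.700 → Σnom=15.700; wc +0.340/-0.040 → slack +0.340/-0.040; half-tol=0.190, Σhalf²=0.036100
  -B: nom -36.100 → Σnom=-20.400; wc +0.489/-0.489 → slack +0.829/-0.529; half-tol=0.489, Σhalf²=0.275221
  -C: nom -24.700 → Σnom=-45.100; wc +0.450/-0.450 → slack +1.279/-0.979; half-tol=0.450, Σhalf²=0.477721
  -D: nom -31.950 → Σnom=-77.050; wc +0.130/-0.250 → slack +1.409/-1.229; half-tol=0.190, Σhalf²=0.513821
  +E: nom +15.400 → Σnom=-61.650; wc +0.060/-0.060 → slack +1.469/-1.289; half-tol=0.060, Σhalf²=0.517421
  -F: nom -16.600 → Σnom=-78.250; wc +0.470/-0.370 → slack +1.939/-1.659; half-tol=0.420, Σhalf²=0.693821
  -G: nom -21.100 → Σnom=-99.350; wc +0.310/-0.363 → slack +2.249/-2.022; half-tol=0.337, Σhalf²=0.807053
Nominal = -99.350. Worst-case = [-99.350 - 2.022, -99.350 + 2.249] = [-101.372, -97.101]. RSS = √0.807053 = 0.898.

nominal=-99.350 wc=[-101.372,-97.101] rss=0.898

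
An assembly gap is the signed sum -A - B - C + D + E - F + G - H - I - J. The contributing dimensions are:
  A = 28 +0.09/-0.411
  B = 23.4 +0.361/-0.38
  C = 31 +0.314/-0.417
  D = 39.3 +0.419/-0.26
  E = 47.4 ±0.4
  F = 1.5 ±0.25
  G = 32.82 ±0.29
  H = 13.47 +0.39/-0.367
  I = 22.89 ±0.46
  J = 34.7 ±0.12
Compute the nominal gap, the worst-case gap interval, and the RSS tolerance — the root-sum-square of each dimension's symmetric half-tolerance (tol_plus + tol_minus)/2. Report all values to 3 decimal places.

nominal=-35.440 wc=[-38.375,-31.926] rss=1.061

Stack each dimension's contribution:
  -A: nom -28.000 → Σnom=-28.000; wc +0.411/-0.090 → slack +0.411/-0.090; half-tol=0.251, Σhalf²=0.062750
  -B: nom -23.400 → Σnom=-51.400; wc +0.380/-0.361 → slack +0.791/-0.451; half-tol=0.370, Σhalf²=0.200020
  -C: nom -31.000 → Σnom=-82.400; wc +0.417/-0.314 → slack +1.208/-0.765; half-tol=0.365, Σhalf²=0.333611
  +D: nom +39.300 → Σnom=-43.100; wc +0.419/-0.260 → slack +1.627/-1.025; half-tol=0.340, Σhalf²=0.448871
  +E: nom +47.400 → Σnom=4.300; wc +0.400/-0.400 → slack +2.027/-1.425; half-tol=0.400, Σhalf²=0.608871
  -F: nom -1.500 → Σnom=2.800; wc +0.250/-0.250 → slack +2.277/-1.675; half-tol=0.250, Σhalf²=0.671371
  +G: nom +32.820 → Σnom=35.620; wc +0.290/-0.290 → slack +2.567/-1.965; half-tol=0.290, Σhalf²=0.755471
  -H: nom -13.470 → Σnom=22.150; wc +0.367/-0.390 → slack +2.934/-2.355; half-tol=0.379, Σhalf²=0.898733
  -I: nom -22.890 → Σnom=-0.740; wc +0.460/-0.460 → slack +3.394/-2.815; half-tol=0.460, Σhalf²=1.110333
  -J: nom -34.700 → Σnom=-35.440; wc +0.120/-0.120 → slack +3.514/-2.935; half-tol=0.120, Σhalf²=1.124733
Nominal = -35.440. Worst-case = [-35.440 - 2.935, -35.440 + 3.514] = [-38.375, -31.926]. RSS = √1.124733 = 1.061.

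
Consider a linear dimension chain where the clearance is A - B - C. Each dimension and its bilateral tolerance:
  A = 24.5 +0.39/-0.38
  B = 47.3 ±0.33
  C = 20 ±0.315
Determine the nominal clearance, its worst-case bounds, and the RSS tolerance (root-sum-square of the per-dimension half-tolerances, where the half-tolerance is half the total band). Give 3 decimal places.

nominal=-42.800 wc=[-43.825,-41.765] rss=0.597

Stack each dimension's contribution:
  +A: nom +24.500 → Σnom=24.500; wc +0.390/-0.380 → slack +0.390/-0.380; half-tol=0.385, Σhalf²=0.148225
  -B: nom -47.300 → Σnom=-22.800; wc +0.330/-0.330 → slack +0.720/-0.710; half-tol=0.330, Σhalf²=0.257125
  -C: nom -20.000 → Σnom=-42.800; wc +0.315/-0.315 → slack +1.035/-1.025; half-tol=0.315, Σhalf²=0.356350
Nominal = -42.800. Worst-case = [-42.800 - 1.025, -42.800 + 1.035] = [-43.825, -41.765]. RSS = √0.356350 = 0.597.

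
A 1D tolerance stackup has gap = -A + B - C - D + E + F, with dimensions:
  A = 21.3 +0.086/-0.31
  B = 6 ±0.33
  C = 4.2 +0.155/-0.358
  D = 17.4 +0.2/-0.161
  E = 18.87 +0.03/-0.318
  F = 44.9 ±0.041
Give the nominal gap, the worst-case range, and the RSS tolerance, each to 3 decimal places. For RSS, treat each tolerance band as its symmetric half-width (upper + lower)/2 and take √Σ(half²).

nominal=26.870 wc=[25.740,28.100] rss=0.528

Stack each dimension's contribution:
  -A: nom -21.300 → Σnom=-21.300; wc +0.310/-0.086 → slack +0.310/-0.086; half-tol=0.198, Σhalf²=0.039204
  +B: nom +6.000 → Σnom=-15.300; wc +0.330/-0.330 → slack +0.640/-0.416; half-tol=0.330, Σhalf²=0.148104
  -C: nom -4.200 → Σnom=-19.500; wc +0.358/-0.155 → slack +0.998/-0.571; half-tol=0.257, Σhalf²=0.213896
  -D: nom -17.400 → Σnom=-36.900; wc +0.161/-0.200 → slack +1.159/-0.771; half-tol=0.180, Σhalf²=0.246477
  +E: nom +18.870 → Σnom=-18.030; wc +0.030/-0.318 → slack +1.189/-1.089; half-tol=0.174, Σhalf²=0.276753
  +F: nom +44.900 → Σnom=26.870; wc +0.041/-0.041 → slack +1.230/-1.130; half-tol=0.041, Σhalf²=0.278434
Nominal = 26.870. Worst-case = [26.870 - 1.130, 26.870 + 1.230] = [25.740, 28.100]. RSS = √0.278434 = 0.528.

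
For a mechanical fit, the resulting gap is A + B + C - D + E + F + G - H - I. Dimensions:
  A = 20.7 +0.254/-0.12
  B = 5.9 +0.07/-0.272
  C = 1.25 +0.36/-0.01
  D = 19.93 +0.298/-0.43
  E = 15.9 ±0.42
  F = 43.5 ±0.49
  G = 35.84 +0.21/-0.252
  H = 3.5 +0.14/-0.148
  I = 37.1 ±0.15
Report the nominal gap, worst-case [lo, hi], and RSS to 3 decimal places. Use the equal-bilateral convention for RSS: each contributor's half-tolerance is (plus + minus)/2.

nominal=62.560 wc=[60.408,65.092] rss=0.863

Stack each dimension's contribution:
  +A: nom +20.700 → Σnom=20.700; wc +0.254/-0.120 → slack +0.254/-0.120; half-tol=0.187, Σhalf²=0.034969
  +B: nom +5.900 → Σnom=26.600; wc +0.070/-0.272 → slack +0.324/-0.392; half-tol=0.171, Σhalf²=0.064210
  +C: nom +1.250 → Σnom=27.850; wc +0.360/-0.010 → slack +0.684/-0.402; half-tol=0.185, Σhalf²=0.098435
  -D: nom -19.930 → Σnom=7.920; wc +0.430/-0.298 → slack +1.114/-0.700; half-tol=0.364, Σhalf²=0.230931
  +E: nom +15.900 → Σnom=23.820; wc +0.420/-0.420 → slack +1.534/-1.120; half-tol=0.420, Σhalf²=0.407331
  +F: nom +43.500 → Σnom=67.320; wc +0.490/-0.490 → slack +2.024/-1.610; half-tol=0.490, Σhalf²=0.647431
  +G: nom +35.840 → Σnom=103.160; wc +0.210/-0.252 → slack +2.234/-1.862; half-tol=0.231, Σhalf²=0.700792
  -H: nom -3.500 → Σnom=99.660; wc +0.148/-0.140 → slack +2.382/-2.002; half-tol=0.144, Σhalf²=0.721528
  -I: nom -37.100 → Σnom=62.560; wc +0.150/-0.150 → slack +2.532/-2.152; half-tol=0.150, Σhalf²=0.744028
Nominal = 62.560. Worst-case = [62.560 - 2.152, 62.560 + 2.532] = [60.408, 65.092]. RSS = √0.744028 = 0.863.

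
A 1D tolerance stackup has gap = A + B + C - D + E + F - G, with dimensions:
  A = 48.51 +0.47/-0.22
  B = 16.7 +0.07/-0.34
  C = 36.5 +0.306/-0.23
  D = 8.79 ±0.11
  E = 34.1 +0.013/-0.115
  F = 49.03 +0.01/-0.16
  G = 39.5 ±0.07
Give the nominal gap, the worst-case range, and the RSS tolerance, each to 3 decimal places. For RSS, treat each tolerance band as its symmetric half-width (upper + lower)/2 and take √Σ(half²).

nominal=136.550 wc=[135.305,137.599] rss=0.511

Stack each dimension's contribution:
  +A: nom +48.510 → Σnom=48.510; wc +0.470/-0.220 → slack +0.470/-0.220; half-tol=0.345, Σhalf²=0.119025
  +B: nom +16.700 → Σnom=65.210; wc +0.070/-0.340 → slack +0.540/-0.560; half-tol=0.205, Σhalf²=0.161050
  +C: nom +36.500 → Σnom=101.710; wc +0.306/-0.230 → slack +0.846/-0.790; half-tol=0.268, Σhalf²=0.232874
  -D: nom -8.790 → Σnom=92.920; wc +0.110/-0.110 → slack +0.956/-0.900; half-tol=0.110, Σhalf²=0.244974
  +E: nom +34.100 → Σnom=127.020; wc +0.013/-0.115 → slack +0.969/-1.015; half-tol=0.064, Σhalf²=0.249070
  +F: nom +49.030 → Σnom=176.050; wc +0.010/-0.160 → slack +0.979/-1.175; half-tol=0.085, Σhalf²=0.256295
  -G: nom -39.500 → Σnom=136.550; wc +0.070/-0.070 → slack +1.049/-1.245; half-tol=0.070, Σhalf²=0.261195
Nominal = 136.550. Worst-case = [136.550 - 1.245, 136.550 + 1.049] = [135.305, 137.599]. RSS = √0.261195 = 0.511.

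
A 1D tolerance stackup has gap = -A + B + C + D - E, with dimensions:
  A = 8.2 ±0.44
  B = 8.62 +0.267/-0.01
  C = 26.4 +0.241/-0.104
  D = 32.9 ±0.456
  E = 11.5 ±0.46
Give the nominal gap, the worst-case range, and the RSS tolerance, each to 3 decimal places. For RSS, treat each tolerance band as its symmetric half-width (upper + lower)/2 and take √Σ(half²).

Stack each dimension's contribution:
  -A: nom -8.200 → Σnom=-8.200; wc +0.440/-0.440 → slack +0.440/-0.440; half-tol=0.440, Σhalf²=0.193600
  +B: nom +8.620 → Σnom=0.420; wc +0.267/-0.010 → slack +0.707/-0.450; half-tol=0.139, Σhalf²=0.212782
  +C: nom +26.400 → Σnom=26.820; wc +0.241/-0.104 → slack +0.948/-0.554; half-tol=0.172, Σhalf²=0.242538
  +D: nom +32.900 → Σnom=59.720; wc +0.456/-0.456 → slack +1.404/-1.010; half-tol=0.456, Σhalf²=0.450474
  -E: nom -11.500 → Σnom=48.220; wc +0.460/-0.460 → slack +1.864/-1.470; half-tol=0.460, Σhalf²=0.662075
Nominal = 48.220. Worst-case = [48.220 - 1.470, 48.220 + 1.864] = [46.750, 50.084]. RSS = √0.662075 = 0.814.

nominal=48.220 wc=[46.750,50.084] rss=0.814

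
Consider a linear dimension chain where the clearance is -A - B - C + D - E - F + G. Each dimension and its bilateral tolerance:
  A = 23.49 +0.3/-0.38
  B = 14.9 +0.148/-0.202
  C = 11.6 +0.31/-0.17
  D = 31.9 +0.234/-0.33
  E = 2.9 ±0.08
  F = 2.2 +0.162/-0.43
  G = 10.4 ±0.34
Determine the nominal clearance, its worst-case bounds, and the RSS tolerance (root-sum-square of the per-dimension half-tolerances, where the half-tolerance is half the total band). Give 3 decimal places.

nominal=-12.790 wc=[-14.460,-10.954] rss=0.702

Stack each dimension's contribution:
  -A: nom -23.490 → Σnom=-23.490; wc +0.380/-0.300 → slack +0.380/-0.300; half-tol=0.340, Σhalf²=0.115600
  -B: nom -14.900 → Σnom=-38.390; wc +0.202/-0.148 → slack +0.582/-0.448; half-tol=0.175, Σhalf²=0.146225
  -C: nom -11.600 → Σnom=-49.990; wc +0.170/-0.310 → slack +0.752/-0.758; half-tol=0.240, Σhalf²=0.203825
  +D: nom +31.900 → Σnom=-18.090; wc +0.234/-0.330 → slack +0.986/-1.088; half-tol=0.282, Σhalf²=0.283349
  -E: nom -2.900 → Σnom=-20.990; wc +0.080/-0.080 → slack +1.066/-1.168; half-tol=0.080, Σhalf²=0.289749
  -F: nom -2.200 → Σnom=-23.190; wc +0.430/-0.162 → slack +1.496/-1.330; half-tol=0.296, Σhalf²=0.377365
  +G: nom +10.400 → Σnom=-12.790; wc +0.340/-0.340 → slack +1.836/-1.670; half-tol=0.340, Σhalf²=0.492965
Nominal = -12.790. Worst-case = [-12.790 - 1.670, -12.790 + 1.836] = [-14.460, -10.954]. RSS = √0.492965 = 0.702.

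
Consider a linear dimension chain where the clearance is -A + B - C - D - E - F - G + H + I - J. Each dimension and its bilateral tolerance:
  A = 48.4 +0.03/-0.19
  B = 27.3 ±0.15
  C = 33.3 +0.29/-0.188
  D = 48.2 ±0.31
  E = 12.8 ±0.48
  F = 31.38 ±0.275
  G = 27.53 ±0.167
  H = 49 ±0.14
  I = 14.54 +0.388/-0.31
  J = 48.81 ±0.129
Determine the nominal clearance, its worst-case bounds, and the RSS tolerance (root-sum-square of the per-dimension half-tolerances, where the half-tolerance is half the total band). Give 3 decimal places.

nominal=-159.580 wc=[-161.861,-157.163] rss=0.824

Stack each dimension's contribution:
  -A: nom -48.400 → Σnom=-48.400; wc +0.190/-0.030 → slack +0.190/-0.030; half-tol=0.110, Σhalf²=0.012100
  +B: nom +27.300 → Σnom=-21.100; wc +0.150/-0.150 → slack +0.340/-0.180; half-tol=0.150, Σhalf²=0.034600
  -C: nom -33.300 → Σnom=-54.400; wc +0.188/-0.290 → slack +0.528/-0.470; half-tol=0.239, Σhalf²=0.091721
  -D: nom -48.200 → Σnom=-102.600; wc +0.310/-0.310 → slack +0.838/-0.780; half-tol=0.310, Σhalf²=0.187821
  -E: nom -12.800 → Σnom=-115.400; wc +0.480/-0.480 → slack +1.318/-1.260; half-tol=0.480, Σhalf²=0.418221
  -F: nom -31.380 → Σnom=-146.780; wc +0.275/-0.275 → slack +1.593/-1.535; half-tol=0.275, Σhalf²=0.493846
  -G: nom -27.530 → Σnom=-174.310; wc +0.167/-0.167 → slack +1.760/-1.702; half-tol=0.167, Σhalf²=0.521735
  +H: nom +49.000 → Σnom=-125.310; wc +0.140/-0.140 → slack +1.900/-1.842; half-tol=0.140, Σhalf²=0.541335
  +I: nom +14.540 → Σnom=-110.770; wc +0.388/-0.310 → slack +2.288/-2.152; half-tol=0.349, Σhalf²=0.663136
  -J: nom -48.810 → Σnom=-159.580; wc +0.129/-0.129 → slack +2.417/-2.281; half-tol=0.129, Σhalf²=0.679777
Nominal = -159.580. Worst-case = [-159.580 - 2.281, -159.580 + 2.417] = [-161.861, -157.163]. RSS = √0.679777 = 0.824.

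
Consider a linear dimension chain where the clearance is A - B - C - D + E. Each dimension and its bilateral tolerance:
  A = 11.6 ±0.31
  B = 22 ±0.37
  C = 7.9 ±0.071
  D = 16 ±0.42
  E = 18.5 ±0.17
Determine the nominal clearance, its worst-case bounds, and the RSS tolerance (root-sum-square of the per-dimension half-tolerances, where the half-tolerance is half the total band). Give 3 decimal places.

nominal=-15.800 wc=[-17.141,-14.459] rss=0.666

Stack each dimension's contribution:
  +A: nom +11.600 → Σnom=11.600; wc +0.310/-0.310 → slack +0.310/-0.310; half-tol=0.310, Σhalf²=0.096100
  -B: nom -22.000 → Σnom=-10.400; wc +0.370/-0.370 → slack +0.680/-0.680; half-tol=0.370, Σhalf²=0.233000
  -C: nom -7.900 → Σnom=-18.300; wc +0.071/-0.071 → slack +0.751/-0.751; half-tol=0.071, Σhalf²=0.238041
  -D: nom -16.000 → Σnom=-34.300; wc +0.420/-0.420 → slack +1.171/-1.171; half-tol=0.420, Σhalf²=0.414441
  +E: nom +18.500 → Σnom=-15.800; wc +0.170/-0.170 → slack +1.341/-1.341; half-tol=0.170, Σhalf²=0.443341
Nominal = -15.800. Worst-case = [-15.800 - 1.341, -15.800 + 1.341] = [-17.141, -14.459]. RSS = √0.443341 = 0.666.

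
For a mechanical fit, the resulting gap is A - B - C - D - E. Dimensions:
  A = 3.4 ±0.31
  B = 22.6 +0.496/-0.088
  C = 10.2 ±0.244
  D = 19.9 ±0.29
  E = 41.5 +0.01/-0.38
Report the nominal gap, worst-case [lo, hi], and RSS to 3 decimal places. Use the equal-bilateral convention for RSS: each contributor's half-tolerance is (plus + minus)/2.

nominal=-90.800 wc=[-92.150,-89.488] rss=0.603

Stack each dimension's contribution:
  +A: nom +3.400 → Σnom=3.400; wc +0.310/-0.310 → slack +0.310/-0.310; half-tol=0.310, Σhalf²=0.096100
  -B: nom -22.600 → Σnom=-19.200; wc +0.088/-0.496 → slack +0.398/-0.806; half-tol=0.292, Σhalf²=0.181364
  -C: nom -10.200 → Σnom=-29.400; wc +0.244/-0.244 → slack +0.642/-1.050; half-tol=0.244, Σhalf²=0.240900
  -D: nom -19.900 → Σnom=-49.300; wc +0.290/-0.290 → slack +0.932/-1.340; half-tol=0.290, Σhalf²=0.325000
  -E: nom -41.500 → Σnom=-90.800; wc +0.380/-0.010 → slack +1.312/-1.350; half-tol=0.195, Σhalf²=0.363025
Nominal = -90.800. Worst-case = [-90.800 - 1.350, -90.800 + 1.312] = [-92.150, -89.488]. RSS = √0.363025 = 0.603.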